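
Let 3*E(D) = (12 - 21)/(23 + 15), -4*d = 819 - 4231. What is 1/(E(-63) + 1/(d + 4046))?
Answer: -186162/14659 ≈ -12.700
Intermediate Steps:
d = 853 (d = -(819 - 4231)/4 = -¼*(-3412) = 853)
E(D) = -3/38 (E(D) = ((12 - 21)/(23 + 15))/3 = (-9/38)/3 = (-9*1/38)/3 = (⅓)*(-9/38) = -3/38)
1/(E(-63) + 1/(d + 4046)) = 1/(-3/38 + 1/(853 + 4046)) = 1/(-3/38 + 1/4899) = 1/(-14659/186162) = -186162/14659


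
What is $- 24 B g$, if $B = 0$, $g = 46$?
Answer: $0$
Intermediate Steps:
$- 24 B g = \left(-24\right) 0 \cdot 46 = 0 \cdot 46 = 0$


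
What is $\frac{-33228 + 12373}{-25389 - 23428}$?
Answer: $\frac{20855}{48817} \approx 0.42721$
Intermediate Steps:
$\frac{-33228 + 12373}{-25389 - 23428} = - \frac{20855}{-48817} = \left(-20855\right) \left(- \frac{1}{48817}\right) = \frac{20855}{48817}$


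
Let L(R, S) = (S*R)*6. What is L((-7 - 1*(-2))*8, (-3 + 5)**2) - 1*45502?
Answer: -46462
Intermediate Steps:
L(R, S) = 6*R*S (L(R, S) = (R*S)*6 = 6*R*S)
L((-7 - 1*(-2))*8, (-3 + 5)**2) - 1*45502 = 6*((-7 - 1*(-2))*8)*(-3 + 5)**2 - 1*45502 = 6*((-7 + 2)*8)*2**2 - 45502 = 6*(-5*8)*4 - 45502 = 6*(-40)*4 - 45502 = -960 - 45502 = -46462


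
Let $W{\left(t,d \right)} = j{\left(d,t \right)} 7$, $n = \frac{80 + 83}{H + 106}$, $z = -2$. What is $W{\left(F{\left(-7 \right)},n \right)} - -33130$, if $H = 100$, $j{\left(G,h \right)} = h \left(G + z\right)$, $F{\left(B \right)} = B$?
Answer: $\frac{6836981}{206} \approx 33189.0$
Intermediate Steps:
$j{\left(G,h \right)} = h \left(-2 + G\right)$ ($j{\left(G,h \right)} = h \left(G - 2\right) = h \left(-2 + G\right)$)
$n = \frac{163}{206}$ ($n = \frac{80 + 83}{100 + 106} = \frac{163}{206} \approx 0.79126$)
$W{\left(t,d \right)} = 7 t \left(-2 + d\right)$ ($W{\left(t,d \right)} = t \left(-2 + d\right) 7 = 7 t \left(-2 + d\right)$)
$W{\left(F{\left(-7 \right)},n \right)} - -33130 = 7 \left(-7\right) \left(-2 + \frac{163}{206}\right) - -33130 = 7 \left(-7\right) \left(- \frac{249}{206}\right) + 33130 = \frac{12201}{206} + 33130 = \frac{6836981}{206}$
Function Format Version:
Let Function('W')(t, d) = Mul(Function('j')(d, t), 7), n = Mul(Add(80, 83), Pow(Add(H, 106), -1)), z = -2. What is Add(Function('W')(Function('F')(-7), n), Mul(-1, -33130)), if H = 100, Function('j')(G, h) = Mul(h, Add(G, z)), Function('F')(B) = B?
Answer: Rational(6836981, 206) ≈ 33189.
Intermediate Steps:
Function('j')(G, h) = Mul(h, Add(-2, G)) (Function('j')(G, h) = Mul(h, Add(G, -2)) = Mul(h, Add(-2, G)))
n = Rational(163, 206) (n = Mul(Add(80, 83), Pow(Add(100, 106), -1)) = Mul(163, Pow(206, -1)) = Mul(163, Rational(1, 206)) = Rational(163, 206) ≈ 0.79126)
Function('W')(t, d) = Mul(7, t, Add(-2, d)) (Function('W')(t, d) = Mul(Mul(t, Add(-2, d)), 7) = Mul(7, t, Add(-2, d)))
Add(Function('W')(Function('F')(-7), n), Mul(-1, -33130)) = Add(Mul(7, -7, Add(-2, Rational(163, 206))), Mul(-1, -33130)) = Add(Mul(7, -7, Rational(-249, 206)), 33130) = Add(Rational(12201, 206), 33130) = Rational(6836981, 206)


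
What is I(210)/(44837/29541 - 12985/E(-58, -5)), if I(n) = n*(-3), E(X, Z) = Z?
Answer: -9305415/38381407 ≈ -0.24245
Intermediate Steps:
I(n) = -3*n
I(210)/(44837/29541 - 12985/E(-58, -5)) = (-3*210)/(44837/29541 - 12985/(-5)) = -630/(44837*(1/29541) - 12985*(-1/5)) = -630/(44837/29541 + 2597) = -630/76762814/29541 = -630*29541/76762814 = -9305415/38381407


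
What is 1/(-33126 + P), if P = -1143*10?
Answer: -1/44556 ≈ -2.2444e-5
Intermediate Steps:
P = -11430
1/(-33126 + P) = 1/(-33126 - 11430) = 1/(-44556) = -1/44556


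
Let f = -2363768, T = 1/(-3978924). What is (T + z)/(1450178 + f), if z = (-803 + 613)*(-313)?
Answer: -236626610279/3635105177160 ≈ -0.065095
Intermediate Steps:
T = -1/3978924 ≈ -2.5132e-7
z = 59470 (z = -190*(-313) = 59470)
(T + z)/(1450178 + f) = (-1/3978924 + 59470)/(1450178 - 2363768) = (236626610279/3978924)/(-913590) = (236626610279/3978924)*(-1/913590) = -236626610279/3635105177160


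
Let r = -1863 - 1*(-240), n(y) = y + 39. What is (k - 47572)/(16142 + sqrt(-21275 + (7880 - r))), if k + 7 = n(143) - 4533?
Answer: -209563515/65143984 + 77895*I*sqrt(327)/65143984 ≈ -3.2169 + 0.021623*I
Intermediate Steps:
n(y) = 39 + y
r = -1623 (r = -1863 + 240 = -1623)
k = -4358 (k = -7 + ((39 + 143) - 4533) = -7 + (182 - 4533) = -7 - 4351 = -4358)
(k - 47572)/(16142 + sqrt(-21275 + (7880 - r))) = (-4358 - 47572)/(16142 + sqrt(-21275 + (7880 - 1*(-1623)))) = -51930/(16142 + sqrt(-21275 + (7880 + 1623))) = -51930/(16142 + sqrt(-21275 + 9503)) = -51930/(16142 + sqrt(-11772)) = -51930/(16142 + 6*I*sqrt(327))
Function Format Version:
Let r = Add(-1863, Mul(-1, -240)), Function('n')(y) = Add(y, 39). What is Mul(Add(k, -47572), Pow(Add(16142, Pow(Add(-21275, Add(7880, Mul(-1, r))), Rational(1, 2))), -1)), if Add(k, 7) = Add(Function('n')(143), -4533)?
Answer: Add(Rational(-209563515, 65143984), Mul(Rational(77895, 65143984), I, Pow(327, Rational(1, 2)))) ≈ Add(-3.2169, Mul(0.021623, I))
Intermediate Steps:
Function('n')(y) = Add(39, y)
r = -1623 (r = Add(-1863, 240) = -1623)
k = -4358 (k = Add(-7, Add(Add(39, 143), -4533)) = Add(-7, Add(182, -4533)) = Add(-7, -4351) = -4358)
Mul(Add(k, -47572), Pow(Add(16142, Pow(Add(-21275, Add(7880, Mul(-1, r))), Rational(1, 2))), -1)) = Mul(Add(-4358, -47572), Pow(Add(16142, Pow(Add(-21275, Add(7880, Mul(-1, -1623))), Rational(1, 2))), -1)) = Mul(-51930, Pow(Add(16142, Pow(Add(-21275, Add(7880, 1623)), Rational(1, 2))), -1)) = Mul(-51930, Pow(Add(16142, Pow(Add(-21275, 9503), Rational(1, 2))), -1)) = Mul(-51930, Pow(Add(16142, Pow(-11772, Rational(1, 2))), -1)) = Mul(-51930, Pow(Add(16142, Mul(6, I, Pow(327, Rational(1, 2)))), -1))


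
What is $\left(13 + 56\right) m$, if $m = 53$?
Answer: $3657$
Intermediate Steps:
$\left(13 + 56\right) m = \left(13 + 56\right) 53 = 69 \cdot 53 = 3657$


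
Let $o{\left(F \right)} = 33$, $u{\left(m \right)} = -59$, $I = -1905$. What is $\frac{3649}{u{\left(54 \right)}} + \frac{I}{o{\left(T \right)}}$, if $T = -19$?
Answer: $- \frac{77604}{649} \approx -119.57$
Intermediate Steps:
$\frac{3649}{u{\left(54 \right)}} + \frac{I}{o{\left(T \right)}} = \frac{3649}{-59} - \frac{1905}{33} = 3649 \left(- \frac{1}{59}\right) - \frac{635}{11} = - \frac{3649}{59} - \frac{635}{11} = - \frac{77604}{649}$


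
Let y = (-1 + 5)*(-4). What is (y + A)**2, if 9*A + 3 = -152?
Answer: 89401/81 ≈ 1103.7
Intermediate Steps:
A = -155/9 (A = -1/3 + (1/9)*(-152) = -1/3 - 152/9 = -155/9 ≈ -17.222)
y = -16 (y = 4*(-4) = -16)
(y + A)**2 = (-16 - 155/9)**2 = (-299/9)**2 = 89401/81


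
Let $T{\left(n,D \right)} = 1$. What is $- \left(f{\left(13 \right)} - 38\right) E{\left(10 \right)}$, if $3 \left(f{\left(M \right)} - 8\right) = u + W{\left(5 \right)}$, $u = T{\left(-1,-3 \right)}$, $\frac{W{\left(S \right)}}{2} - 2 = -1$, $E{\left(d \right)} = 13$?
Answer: $377$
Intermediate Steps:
$W{\left(S \right)} = 2$ ($W{\left(S \right)} = 4 + 2 \left(-1\right) = 4 - 2 = 2$)
$u = 1$
$f{\left(M \right)} = 9$ ($f{\left(M \right)} = 8 + \frac{1 + 2}{3} = 8 + \frac{1}{3} \cdot 3 = 8 + 1 = 9$)
$- \left(f{\left(13 \right)} - 38\right) E{\left(10 \right)} = - \left(9 - 38\right) 13 = - \left(-29\right) 13 = \left(-1\right) \left(-377\right) = 377$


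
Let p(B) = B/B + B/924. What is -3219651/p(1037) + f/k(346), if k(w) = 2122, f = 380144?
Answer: -3156057201772/2080621 ≈ -1.5169e+6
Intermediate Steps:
p(B) = 1 + B/924 (p(B) = 1 + B*(1/924) = 1 + B/924)
-3219651/p(1037) + f/k(346) = -3219651/(1 + (1/924)*1037) + 380144/2122 = -3219651/(1 + 1037/924) + 380144*(1/2122) = -3219651/1961/924 + 190072/1061 = -3219651*924/1961 + 190072/1061 = -2974957524/1961 + 190072/1061 = -3156057201772/2080621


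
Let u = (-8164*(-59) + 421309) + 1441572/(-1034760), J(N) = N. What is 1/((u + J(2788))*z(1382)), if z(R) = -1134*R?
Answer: -43115/61202363054278446 ≈ -7.0447e-13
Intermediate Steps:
u = 77864276419/86230 (u = (481676 + 421309) + 1441572*(-1/1034760) = 902985 - 120131/86230 = 77864276419/86230 ≈ 9.0298e+5)
1/((u + J(2788))*z(1382)) = 1/((77864276419/86230 + 2788)*((-1134*1382))) = 1/((78104685659/86230)*(-1567188)) = (86230/78104685659)*(-1/1567188) = -43115/61202363054278446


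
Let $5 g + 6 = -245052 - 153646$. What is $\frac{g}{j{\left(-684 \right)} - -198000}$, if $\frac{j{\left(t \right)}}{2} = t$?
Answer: $- \frac{49838}{122895} \approx -0.40553$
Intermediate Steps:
$j{\left(t \right)} = 2 t$
$g = - \frac{398704}{5}$ ($g = - \frac{6}{5} + \frac{-245052 - 153646}{5} = - \frac{6}{5} + \frac{1}{5} \left(-398698\right) = - \frac{6}{5} - \frac{398698}{5} = - \frac{398704}{5} \approx -79741.0$)
$\frac{g}{j{\left(-684 \right)} - -198000} = - \frac{398704}{5 \left(2 \left(-684\right) - -198000\right)} = - \frac{398704}{5 \left(-1368 + 198000\right)} = - \frac{398704}{5 \cdot 196632} = \left(- \frac{398704}{5}\right) \frac{1}{196632} = - \frac{49838}{122895}$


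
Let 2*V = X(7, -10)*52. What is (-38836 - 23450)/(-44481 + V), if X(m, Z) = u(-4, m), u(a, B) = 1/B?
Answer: 436002/311341 ≈ 1.4004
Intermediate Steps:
X(m, Z) = 1/m
V = 26/7 (V = (52/7)/2 = ((⅐)*52)/2 = (½)*(52/7) = 26/7 ≈ 3.7143)
(-38836 - 23450)/(-44481 + V) = (-38836 - 23450)/(-44481 + 26/7) = -62286/(-311341/7) = -62286*(-7/311341) = 436002/311341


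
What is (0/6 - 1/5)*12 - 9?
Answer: -57/5 ≈ -11.400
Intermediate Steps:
(0/6 - 1/5)*12 - 9 = (0*(⅙) - 1*⅕)*12 - 9 = (0 - ⅕)*12 - 9 = -⅕*12 - 9 = -12/5 - 9 = -57/5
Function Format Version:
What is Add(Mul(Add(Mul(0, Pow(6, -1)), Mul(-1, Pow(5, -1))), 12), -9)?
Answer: Rational(-57, 5) ≈ -11.400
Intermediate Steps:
Add(Mul(Add(Mul(0, Pow(6, -1)), Mul(-1, Pow(5, -1))), 12), -9) = Add(Mul(Add(Mul(0, Rational(1, 6)), Mul(-1, Rational(1, 5))), 12), -9) = Add(Mul(Add(0, Rational(-1, 5)), 12), -9) = Add(Mul(Rational(-1, 5), 12), -9) = Add(Rational(-12, 5), -9) = Rational(-57, 5)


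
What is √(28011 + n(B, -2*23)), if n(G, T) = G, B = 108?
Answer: √28119 ≈ 167.69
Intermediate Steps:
√(28011 + n(B, -2*23)) = √(28011 + 108) = √28119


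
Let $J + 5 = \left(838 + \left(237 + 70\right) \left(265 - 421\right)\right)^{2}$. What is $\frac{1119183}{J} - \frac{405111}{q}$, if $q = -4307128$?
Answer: $\frac{128824026592935}{1362331610253944} \approx 0.094561$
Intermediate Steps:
$J = 2214078911$ ($J = -5 + \left(838 + \left(237 + 70\right) \left(265 - 421\right)\right)^{2} = -5 + \left(838 + 307 \left(-156\right)\right)^{2} = -5 + \left(838 - 47892\right)^{2} = -5 + \left(-47054\right)^{2} = -5 + 2214078916 = 2214078911$)
$\frac{1119183}{J} - \frac{405111}{q} = \frac{1119183}{2214078911} - \frac{405111}{-4307128} = 1119183 \cdot \frac{1}{2214078911} - - \frac{57873}{615304} = \frac{1119183}{2214078911} + \frac{57873}{615304} = \frac{128824026592935}{1362331610253944}$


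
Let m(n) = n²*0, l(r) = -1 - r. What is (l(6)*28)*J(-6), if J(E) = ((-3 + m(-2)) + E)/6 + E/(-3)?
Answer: -98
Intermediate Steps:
m(n) = 0
J(E) = -½ - E/6 (J(E) = ((-3 + 0) + E)/6 + E/(-3) = (-3 + E)*(⅙) + E*(-⅓) = (-½ + E/6) - E/3 = -½ - E/6)
(l(6)*28)*J(-6) = ((-1 - 1*6)*28)*(-½ - ⅙*(-6)) = ((-1 - 6)*28)*(-½ + 1) = -7*28*(½) = -196*½ = -98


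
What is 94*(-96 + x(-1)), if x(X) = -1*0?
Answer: -9024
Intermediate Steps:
x(X) = 0
94*(-96 + x(-1)) = 94*(-96 + 0) = 94*(-96) = -9024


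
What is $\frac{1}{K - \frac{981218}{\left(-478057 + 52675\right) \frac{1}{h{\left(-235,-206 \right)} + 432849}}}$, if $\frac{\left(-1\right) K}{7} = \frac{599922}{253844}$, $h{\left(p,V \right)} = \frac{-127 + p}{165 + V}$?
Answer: $\frac{1106801851182}{1105081620560466521} \approx 1.0016 \cdot 10^{-6}$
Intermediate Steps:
$h{\left(p,V \right)} = \frac{-127 + p}{165 + V}$
$K = - \frac{2099727}{126922}$ ($K = - 7 \cdot \frac{599922}{253844} = - 7 \cdot 599922 \cdot \frac{1}{253844} = \left(-7\right) \frac{299961}{126922} = - \frac{2099727}{126922} \approx -16.543$)
$\frac{1}{K - \frac{981218}{\left(-478057 + 52675\right) \frac{1}{h{\left(-235,-206 \right)} + 432849}}} = \frac{1}{- \frac{2099727}{126922} - \frac{981218}{\left(-478057 + 52675\right) \frac{1}{\frac{-127 - 235}{165 - 206} + 432849}}} = \frac{1}{- \frac{2099727}{126922} - \frac{981218}{\left(-425382\right) \frac{1}{\frac{1}{-41} \left(-362\right) + 432849}}} = \frac{1}{- \frac{2099727}{126922} - \frac{981218}{\left(-425382\right) \frac{1}{\left(- \frac{1}{41}\right) \left(-362\right) + 432849}}} = \frac{1}{- \frac{2099727}{126922} - \frac{981218}{\left(-425382\right) \frac{1}{\frac{362}{41} + 432849}}} = \frac{1}{- \frac{2099727}{126922} - \frac{981218}{\left(-425382\right) \frac{1}{\frac{17747171}{41}}}} = \frac{1}{- \frac{2099727}{126922} - \frac{981218}{\left(-425382\right) \frac{41}{17747171}}} = \frac{1}{- \frac{2099727}{126922} - \frac{981218}{- \frac{17440662}{17747171}}} = \frac{1}{- \frac{2099727}{126922} - - \frac{8706921817139}{8720331}} = \frac{1}{- \frac{2099727}{126922} + \frac{8706921817139}{8720331}} = \frac{1}{\frac{1105081620560466521}{1106801851182}} = \frac{1106801851182}{1105081620560466521}$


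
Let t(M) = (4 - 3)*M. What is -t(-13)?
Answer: 13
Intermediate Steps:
t(M) = M (t(M) = 1*M = M)
-t(-13) = -1*(-13) = 13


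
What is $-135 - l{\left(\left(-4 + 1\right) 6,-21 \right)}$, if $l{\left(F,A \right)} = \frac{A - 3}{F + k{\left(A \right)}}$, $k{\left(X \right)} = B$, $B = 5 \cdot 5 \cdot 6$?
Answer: $- \frac{1483}{11} \approx -134.82$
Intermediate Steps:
$B = 150$ ($B = 25 \cdot 6 = 150$)
$k{\left(X \right)} = 150$
$l{\left(F,A \right)} = \frac{-3 + A}{150 + F}$ ($l{\left(F,A \right)} = \frac{A - 3}{F + 150} = \frac{-3 + A}{150 + F}$)
$-135 - l{\left(\left(-4 + 1\right) 6,-21 \right)} = -135 - \frac{-3 - 21}{150 + \left(-4 + 1\right) 6} = -135 - \frac{1}{150 - 18} \left(-24\right) = -135 - \frac{1}{132} \left(-24\right) = -135 - - \frac{2}{11} = -135 + \frac{2}{11} = - \frac{1483}{11}$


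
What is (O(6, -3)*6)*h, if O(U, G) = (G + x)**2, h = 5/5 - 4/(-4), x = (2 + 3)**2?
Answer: 5808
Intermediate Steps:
x = 25 (x = 5**2 = 25)
h = 2 (h = 5*(1/5) - 4*(-1/4) = 1 + 1 = 2)
O(U, G) = (25 + G)**2 (O(U, G) = (G + 25)**2 = (25 + G)**2)
(O(6, -3)*6)*h = ((25 - 3)**2*6)*2 = (22**2*6)*2 = (484*6)*2 = 2904*2 = 5808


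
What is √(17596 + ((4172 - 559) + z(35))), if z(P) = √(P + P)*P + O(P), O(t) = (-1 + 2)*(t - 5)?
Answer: √(21239 + 35*√70) ≈ 146.74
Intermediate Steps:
O(t) = -5 + t (O(t) = 1*(-5 + t) = -5 + t)
z(P) = -5 + P + √2*P^(3/2) (z(P) = √(P + P)*P + (-5 + P) = √(2*P)*P + (-5 + P) = (√2*√P)*P + (-5 + P) = √2*P^(3/2) + (-5 + P) = -5 + P + √2*P^(3/2))
√(17596 + ((4172 - 559) + z(35))) = √(17596 + ((4172 - 559) + (-5 + 35 + √2*35^(3/2)))) = √(17596 + (3613 + (-5 + 35 + √2*(35*√35)))) = √(17596 + (3613 + (-5 + 35 + 35*√70))) = √(17596 + (3613 + (30 + 35*√70))) = √(17596 + (3643 + 35*√70)) = √(21239 + 35*√70)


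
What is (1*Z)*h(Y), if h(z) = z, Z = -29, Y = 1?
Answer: -29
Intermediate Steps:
(1*Z)*h(Y) = (1*(-29))*1 = -29*1 = -29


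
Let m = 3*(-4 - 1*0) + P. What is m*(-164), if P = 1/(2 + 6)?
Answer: 3895/2 ≈ 1947.5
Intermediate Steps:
P = ⅛ (P = 1/8 = ⅛ ≈ 0.12500)
m = -95/8 (m = 3*(-4 - 1*0) + ⅛ = 3*(-4 + 0) + ⅛ = 3*(-4) + ⅛ = -12 + ⅛ = -95/8 ≈ -11.875)
m*(-164) = -95/8*(-164) = 3895/2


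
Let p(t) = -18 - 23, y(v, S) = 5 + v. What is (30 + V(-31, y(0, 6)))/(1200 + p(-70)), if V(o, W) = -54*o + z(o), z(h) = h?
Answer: 1673/1159 ≈ 1.4435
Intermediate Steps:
V(o, W) = -53*o (V(o, W) = -54*o + o = -53*o)
p(t) = -41
(30 + V(-31, y(0, 6)))/(1200 + p(-70)) = (30 - 53*(-31))/(1200 - 41) = (30 + 1643)/1159 = 1673*(1/1159) = 1673/1159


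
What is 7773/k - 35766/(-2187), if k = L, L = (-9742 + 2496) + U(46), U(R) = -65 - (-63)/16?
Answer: 144796946/9469953 ≈ 15.290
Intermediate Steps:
U(R) = -977/16 (U(R) = -65 - (-63)/16 = -65 - 1*(-63/16) = -65 + 63/16 = -977/16)
L = -116913/16 (L = (-9742 + 2496) - 977/16 = -7246 - 977/16 = -116913/16 ≈ -7307.1)
k = -116913/16 ≈ -7307.1
7773/k - 35766/(-2187) = 7773/(-116913/16) - 35766/(-2187) = 7773*(-16/116913) - 35766*(-1/2187) = -41456/38971 + 3974/243 = 144796946/9469953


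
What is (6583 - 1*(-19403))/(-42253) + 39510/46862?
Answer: 225830049/990030043 ≈ 0.22810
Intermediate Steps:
(6583 - 1*(-19403))/(-42253) + 39510/46862 = (6583 + 19403)*(-1/42253) + 39510*(1/46862) = 25986*(-1/42253) + 19755/23431 = -25986/42253 + 19755/23431 = 225830049/990030043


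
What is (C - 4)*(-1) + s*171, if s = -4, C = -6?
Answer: -674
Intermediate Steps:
(C - 4)*(-1) + s*171 = (-6 - 4)*(-1) - 4*171 = -10*(-1) - 684 = 10 - 684 = -674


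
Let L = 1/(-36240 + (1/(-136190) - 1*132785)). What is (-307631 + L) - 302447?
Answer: -14043699520396768/23019514751 ≈ -6.1008e+5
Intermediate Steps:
L = -136190/23019514751 (L = 1/(-36240 + (-1/136190 - 132785)) = 1/(-36240 - 18083989151/136190) = 1/(-23019514751/136190) = -136190/23019514751 ≈ -5.9163e-6)
(-307631 + L) - 302447 = (-307631 - 136190/23019514751) - 302447 = -7081516342501071/23019514751 - 302447 = -14043699520396768/23019514751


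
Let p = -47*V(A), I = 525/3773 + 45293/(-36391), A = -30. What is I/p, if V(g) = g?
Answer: -10841801/13828398045 ≈ -0.00078402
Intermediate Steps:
I = -21683602/19614749 (I = 525*(1/3773) + 45293*(-1/36391) = 75/539 - 45293/36391 = -21683602/19614749 ≈ -1.1055)
p = 1410 (p = -47*(-30) = 1410)
I/p = -21683602/19614749/1410 = -21683602/19614749*1/1410 = -10841801/13828398045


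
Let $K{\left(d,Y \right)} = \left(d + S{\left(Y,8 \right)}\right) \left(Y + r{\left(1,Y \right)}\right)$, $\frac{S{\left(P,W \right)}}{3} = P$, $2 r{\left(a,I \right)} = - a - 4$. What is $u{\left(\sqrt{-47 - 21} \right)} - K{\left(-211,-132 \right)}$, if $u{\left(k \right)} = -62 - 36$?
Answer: $- \frac{163479}{2} \approx -81740.0$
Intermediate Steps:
$r{\left(a,I \right)} = -2 - \frac{a}{2}$ ($r{\left(a,I \right)} = \frac{- a - 4}{2} = \frac{-4 - a}{2} = -2 - \frac{a}{2}$)
$S{\left(P,W \right)} = 3 P$
$u{\left(k \right)} = -98$
$K{\left(d,Y \right)} = \left(- \frac{5}{2} + Y\right) \left(d + 3 Y\right)$ ($K{\left(d,Y \right)} = \left(d + 3 Y\right) \left(Y - \frac{5}{2}\right) = \left(d + 3 Y\right) \left(- \frac{5}{2} + Y\right) = \left(- \frac{5}{2} + Y\right) \left(d + 3 Y\right)$)
$u{\left(\sqrt{-47 - 21} \right)} - K{\left(-211,-132 \right)} = -98 - \left(3 \left(-132\right)^{2} - -990 - - \frac{1055}{2} - -27852\right) = -98 - \left(3 \cdot 17424 + 990 + \frac{1055}{2} + 27852\right) = -98 - \left(52272 + 990 + \frac{1055}{2} + 27852\right) = -98 - \frac{163283}{2} = - \frac{163479}{2}$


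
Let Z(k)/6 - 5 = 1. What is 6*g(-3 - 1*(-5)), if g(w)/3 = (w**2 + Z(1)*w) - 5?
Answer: 1278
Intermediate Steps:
Z(k) = 36 (Z(k) = 30 + 6*1 = 30 + 6 = 36)
g(w) = -15 + 3*w**2 + 108*w (g(w) = 3*((w**2 + 36*w) - 5) = 3*(-5 + w**2 + 36*w) = -15 + 3*w**2 + 108*w)
6*g(-3 - 1*(-5)) = 6*(-15 + 3*(-3 - 1*(-5))**2 + 108*(-3 - 1*(-5))) = 6*(-15 + 3*(-3 + 5)**2 + 108*(-3 + 5)) = 6*(-15 + 3*2**2 + 108*2) = 6*(-15 + 3*4 + 216) = 6*(-15 + 12 + 216) = 6*213 = 1278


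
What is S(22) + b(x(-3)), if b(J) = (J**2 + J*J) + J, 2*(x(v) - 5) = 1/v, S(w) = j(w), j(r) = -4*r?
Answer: -328/9 ≈ -36.444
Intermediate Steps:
S(w) = -4*w
x(v) = 5 + 1/(2*v)
b(J) = J + 2*J**2 (b(J) = (J**2 + J**2) + J = 2*J**2 + J = J + 2*J**2)
S(22) + b(x(-3)) = -4*22 + (5 + (1/2)/(-3))*(1 + 2*(5 + (1/2)/(-3))) = -88 + (5 + (1/2)*(-1/3))*(1 + 2*(5 + (1/2)*(-1/3))) = -88 + (5 - 1/6)*(1 + 2*(5 - 1/6)) = -88 + 29*(1 + 2*(29/6))/6 = -88 + 29*(1 + 29/3)/6 = -88 + (29/6)*(32/3) = -88 + 464/9 = -328/9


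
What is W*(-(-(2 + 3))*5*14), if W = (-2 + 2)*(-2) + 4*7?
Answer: 9800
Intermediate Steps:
W = 28 (W = 0*(-2) + 28 = 0 + 28 = 28)
W*(-(-(2 + 3))*5*14) = 28*(-(-(2 + 3))*5*14) = 28*(-(-1*5)*5*14) = 28*(-(-5)*5*14) = 28*(-1*(-25)*14) = 28*(25*14) = 28*350 = 9800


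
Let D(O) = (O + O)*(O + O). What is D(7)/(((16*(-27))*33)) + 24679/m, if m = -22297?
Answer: -8095319/7224228 ≈ -1.1206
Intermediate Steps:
D(O) = 4*O**2 (D(O) = (2*O)*(2*O) = 4*O**2)
D(7)/(((16*(-27))*33)) + 24679/m = (4*7**2)/(((16*(-27))*33)) + 24679/(-22297) = (4*49)/((-432*33)) + 24679*(-1/22297) = 196/(-14256) - 24679/22297 = 196*(-1/14256) - 24679/22297 = -49/3564 - 24679/22297 = -8095319/7224228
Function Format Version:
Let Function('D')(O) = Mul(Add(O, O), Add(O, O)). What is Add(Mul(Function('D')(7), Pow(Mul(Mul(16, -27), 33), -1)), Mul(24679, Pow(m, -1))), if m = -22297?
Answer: Rational(-8095319, 7224228) ≈ -1.1206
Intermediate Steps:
Function('D')(O) = Mul(4, Pow(O, 2)) (Function('D')(O) = Mul(Mul(2, O), Mul(2, O)) = Mul(4, Pow(O, 2)))
Add(Mul(Function('D')(7), Pow(Mul(Mul(16, -27), 33), -1)), Mul(24679, Pow(m, -1))) = Add(Mul(Mul(4, Pow(7, 2)), Pow(Mul(Mul(16, -27), 33), -1)), Mul(24679, Pow(-22297, -1))) = Add(Mul(Mul(4, 49), Pow(Mul(-432, 33), -1)), Mul(24679, Rational(-1, 22297))) = Add(Mul(196, Pow(-14256, -1)), Rational(-24679, 22297)) = Add(Mul(196, Rational(-1, 14256)), Rational(-24679, 22297)) = Add(Rational(-49, 3564), Rational(-24679, 22297)) = Rational(-8095319, 7224228)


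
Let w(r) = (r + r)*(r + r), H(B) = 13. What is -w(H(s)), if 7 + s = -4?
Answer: -676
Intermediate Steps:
s = -11 (s = -7 - 4 = -11)
w(r) = 4*r² (w(r) = (2*r)*(2*r) = 4*r²)
-w(H(s)) = -4*13² = -4*169 = -1*676 = -676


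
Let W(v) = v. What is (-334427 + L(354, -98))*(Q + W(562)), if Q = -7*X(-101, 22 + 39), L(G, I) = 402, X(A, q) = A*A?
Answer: 23664001125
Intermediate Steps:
X(A, q) = A²
Q = -71407 (Q = -7*(-101)² = -7*10201 = -1*71407 = -71407)
(-334427 + L(354, -98))*(Q + W(562)) = (-334427 + 402)*(-71407 + 562) = -334025*(-70845) = 23664001125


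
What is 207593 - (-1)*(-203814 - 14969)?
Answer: -11190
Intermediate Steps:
207593 - (-1)*(-203814 - 14969) = 207593 - (-1)*(-218783) = 207593 - 1*218783 = 207593 - 218783 = -11190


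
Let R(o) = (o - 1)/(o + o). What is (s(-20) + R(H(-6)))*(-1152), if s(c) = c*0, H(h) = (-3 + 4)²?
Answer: 0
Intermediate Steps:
H(h) = 1 (H(h) = 1² = 1)
s(c) = 0
R(o) = (-1 + o)/(2*o) (R(o) = (-1 + o)/((2*o)) = (-1 + o)*(1/(2*o)) = (-1 + o)/(2*o))
(s(-20) + R(H(-6)))*(-1152) = (0 + (½)*(-1 + 1)/1)*(-1152) = (0 + (½)*1*0)*(-1152) = (0 + 0)*(-1152) = 0*(-1152) = 0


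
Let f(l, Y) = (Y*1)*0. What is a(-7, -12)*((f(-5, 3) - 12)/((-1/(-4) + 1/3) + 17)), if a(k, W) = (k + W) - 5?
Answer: 3456/211 ≈ 16.379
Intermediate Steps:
f(l, Y) = 0 (f(l, Y) = Y*0 = 0)
a(k, W) = -5 + W + k (a(k, W) = (W + k) - 5 = -5 + W + k)
a(-7, -12)*((f(-5, 3) - 12)/((-1/(-4) + 1/3) + 17)) = (-5 - 12 - 7)*((0 - 12)/((-1/(-4) + 1/3) + 17)) = -(-288)/((-1*(-1/4) + 1*(1/3)) + 17) = -(-288)/((1/4 + 1/3) + 17) = -(-288)/(7/12 + 17) = -(-288)/211/12 = -(-288)*12/211 = -24*(-144/211) = 3456/211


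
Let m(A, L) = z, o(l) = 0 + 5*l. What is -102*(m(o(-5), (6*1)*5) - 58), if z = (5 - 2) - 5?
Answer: 6120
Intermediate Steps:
o(l) = 5*l
z = -2 (z = 3 - 5 = -2)
m(A, L) = -2
-102*(m(o(-5), (6*1)*5) - 58) = -102*(-2 - 58) = -102*(-60) = 6120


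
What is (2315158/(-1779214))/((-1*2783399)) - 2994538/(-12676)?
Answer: 3707434544225654619/15693719762315234 ≈ 236.24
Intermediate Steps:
(2315158/(-1779214))/((-1*2783399)) - 2994538/(-12676) = (2315158*(-1/1779214))/(-2783399) - 2994538*(-1/12676) = -1157579/889607*(-1/2783399) + 1497269/6338 = 1157579/2476131234193 + 1497269/6338 = 3707434544225654619/15693719762315234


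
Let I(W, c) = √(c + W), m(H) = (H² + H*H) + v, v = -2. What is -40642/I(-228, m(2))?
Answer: 20321*I*√222/111 ≈ 2727.7*I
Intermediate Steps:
m(H) = -2 + 2*H² (m(H) = (H² + H*H) - 2 = (H² + H²) - 2 = 2*H² - 2 = -2 + 2*H²)
I(W, c) = √(W + c)
-40642/I(-228, m(2)) = -40642/√(-228 + (-2 + 2*2²)) = -40642/√(-228 + (-2 + 2*4)) = -40642/√(-228 + (-2 + 8)) = -40642/√(-228 + 6) = -40642*(-I*√222/222) = -(-20321)*I*√222/111 = 20321*I*√222/111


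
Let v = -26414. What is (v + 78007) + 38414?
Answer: 90007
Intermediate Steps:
(v + 78007) + 38414 = (-26414 + 78007) + 38414 = 51593 + 38414 = 90007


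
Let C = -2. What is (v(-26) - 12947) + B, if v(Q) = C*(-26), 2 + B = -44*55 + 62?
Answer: -15255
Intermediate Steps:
B = -2360 (B = -2 + (-44*55 + 62) = -2 + (-2420 + 62) = -2 - 2358 = -2360)
v(Q) = 52 (v(Q) = -2*(-26) = 52)
(v(-26) - 12947) + B = (52 - 12947) - 2360 = -12895 - 2360 = -15255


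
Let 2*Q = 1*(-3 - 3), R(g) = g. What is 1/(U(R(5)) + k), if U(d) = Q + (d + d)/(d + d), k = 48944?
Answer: 1/48942 ≈ 2.0432e-5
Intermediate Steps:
Q = -3 (Q = (1*(-3 - 3))/2 = (1*(-6))/2 = (½)*(-6) = -3)
U(d) = -2 (U(d) = -3 + (d + d)/(d + d) = -3 + (2*d)/((2*d)) = -3 + (2*d)*(1/(2*d)) = -3 + 1 = -2)
1/(U(R(5)) + k) = 1/(-2 + 48944) = 1/48942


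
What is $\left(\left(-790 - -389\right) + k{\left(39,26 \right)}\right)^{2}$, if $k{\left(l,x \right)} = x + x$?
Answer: $121801$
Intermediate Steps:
$k{\left(l,x \right)} = 2 x$
$\left(\left(-790 - -389\right) + k{\left(39,26 \right)}\right)^{2} = \left(\left(-790 - -389\right) + 2 \cdot 26\right)^{2} = \left(\left(-790 + 389\right) + 52\right)^{2} = \left(-401 + 52\right)^{2} = \left(-349\right)^{2} = 121801$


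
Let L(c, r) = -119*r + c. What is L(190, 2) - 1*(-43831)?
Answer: 43783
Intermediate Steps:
L(c, r) = c - 119*r
L(190, 2) - 1*(-43831) = (190 - 119*2) - 1*(-43831) = (190 - 238) + 43831 = -48 + 43831 = 43783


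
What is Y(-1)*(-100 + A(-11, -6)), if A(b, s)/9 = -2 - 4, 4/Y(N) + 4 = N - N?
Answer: 154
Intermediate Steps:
Y(N) = -1 (Y(N) = 4/(-4 + (N - N)) = 4/(-4 + 0) = 4/(-4) = 4*(-1/4) = -1)
A(b, s) = -54 (A(b, s) = 9*(-2 - 4) = 9*(-6) = -54)
Y(-1)*(-100 + A(-11, -6)) = -(-100 - 54) = -1*(-154) = 154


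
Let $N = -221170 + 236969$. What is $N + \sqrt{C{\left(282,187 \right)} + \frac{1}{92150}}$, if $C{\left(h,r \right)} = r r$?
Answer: $15799 + \frac{\sqrt{11877741891786}}{18430} \approx 15986.0$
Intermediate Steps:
$C{\left(h,r \right)} = r^{2}$
$N = 15799$
$N + \sqrt{C{\left(282,187 \right)} + \frac{1}{92150}} = 15799 + \sqrt{187^{2} + \frac{1}{92150}} = 15799 + \sqrt{34969 + \frac{1}{92150}} = 15799 + \sqrt{\frac{3222393351}{92150}} = 15799 + \frac{\sqrt{11877741891786}}{18430}$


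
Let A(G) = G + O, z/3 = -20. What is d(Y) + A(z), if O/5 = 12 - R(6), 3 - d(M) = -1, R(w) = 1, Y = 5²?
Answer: -1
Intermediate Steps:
z = -60 (z = 3*(-20) = -60)
Y = 25
d(M) = 4 (d(M) = 3 - 1*(-1) = 3 + 1 = 4)
O = 55 (O = 5*(12 - 1*1) = 5*(12 - 1) = 5*11 = 55)
A(G) = 55 + G (A(G) = G + 55 = 55 + G)
d(Y) + A(z) = 4 + (55 - 60) = 4 - 5 = -1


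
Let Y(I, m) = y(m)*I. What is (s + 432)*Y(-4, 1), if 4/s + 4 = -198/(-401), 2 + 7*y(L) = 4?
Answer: -2423152/4921 ≈ -492.41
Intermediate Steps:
y(L) = 2/7 (y(L) = -2/7 + (⅐)*4 = -2/7 + 4/7 = 2/7)
Y(I, m) = 2*I/7
s = -802/703 (s = 4/(-4 - 198/(-401)) = 4/(-4 - 198*(-1/401)) = 4/(-4 + 198/401) = 4/(-1406/401) = 4*(-401/1406) = -802/703 ≈ -1.1408)
(s + 432)*Y(-4, 1) = (-802/703 + 432)*((2/7)*(-4)) = (302894/703)*(-8/7) = -2423152/4921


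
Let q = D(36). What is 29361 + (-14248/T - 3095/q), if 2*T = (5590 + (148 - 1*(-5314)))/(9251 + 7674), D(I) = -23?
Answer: -898781426/63549 ≈ -14143.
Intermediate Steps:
q = -23
T = 5526/16925 (T = ((5590 + (148 - 1*(-5314)))/(9251 + 7674))/2 = ((5590 + (148 + 5314))/16925)/2 = ((5590 + 5462)*(1/16925))/2 = (11052*(1/16925))/2 = (½)*(11052/16925) = 5526/16925 ≈ 0.32650)
29361 + (-14248/T - 3095/q) = 29361 + (-14248/5526/16925 - 3095/(-23)) = 29361 + (-14248*16925/5526 - 3095*(-1/23)) = 29361 + (-120573700/2763 + 3095/23) = 29361 - 2764643615/63549 = -898781426/63549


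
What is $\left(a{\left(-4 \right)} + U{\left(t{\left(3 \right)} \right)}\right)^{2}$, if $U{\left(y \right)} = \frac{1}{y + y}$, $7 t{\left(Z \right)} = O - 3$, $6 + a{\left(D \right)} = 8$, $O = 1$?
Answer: $\frac{1}{16} \approx 0.0625$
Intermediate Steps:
$a{\left(D \right)} = 2$ ($a{\left(D \right)} = -6 + 8 = 2$)
$t{\left(Z \right)} = - \frac{2}{7}$ ($t{\left(Z \right)} = \frac{1 - 3}{7} = \frac{1}{7} \left(-2\right) = - \frac{2}{7}$)
$U{\left(y \right)} = \frac{1}{2 y}$
$\left(a{\left(-4 \right)} + U{\left(t{\left(3 \right)} \right)}\right)^{2} = \left(2 + \frac{1}{2 \left(- \frac{2}{7}\right)}\right)^{2} = \left(2 + \frac{1}{2} \left(- \frac{7}{2}\right)\right)^{2} = \left(2 - \frac{7}{4}\right)^{2} = \left(\frac{1}{4}\right)^{2} = \frac{1}{16}$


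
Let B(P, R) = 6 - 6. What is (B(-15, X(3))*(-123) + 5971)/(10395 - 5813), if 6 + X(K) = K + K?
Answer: 5971/4582 ≈ 1.3031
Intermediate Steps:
X(K) = -6 + 2*K (X(K) = -6 + (K + K) = -6 + 2*K)
B(P, R) = 0
(B(-15, X(3))*(-123) + 5971)/(10395 - 5813) = (0*(-123) + 5971)/(10395 - 5813) = (0 + 5971)/4582 = 5971*(1/4582) = 5971/4582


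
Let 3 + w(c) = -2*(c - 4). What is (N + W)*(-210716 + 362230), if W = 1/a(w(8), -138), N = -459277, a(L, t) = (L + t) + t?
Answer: -19971439125000/287 ≈ -6.9587e+10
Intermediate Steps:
w(c) = 5 - 2*c (w(c) = -3 - 2*(c - 4) = -3 - 2*(-4 + c) = -3 + (8 - 2*c) = 5 - 2*c)
a(L, t) = L + 2*t
W = -1/287 (W = 1/((5 - 2*8) + 2*(-138)) = 1/((5 - 16) - 276) = 1/(-11 - 276) = 1/(-287) = -1/287 ≈ -0.0034843)
(N + W)*(-210716 + 362230) = (-459277 - 1/287)*(-210716 + 362230) = -131812500/287*151514 = -19971439125000/287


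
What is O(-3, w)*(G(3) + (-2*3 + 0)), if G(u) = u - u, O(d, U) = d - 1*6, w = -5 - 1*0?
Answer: 54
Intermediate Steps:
w = -5 (w = -5 + 0 = -5)
O(d, U) = -6 + d (O(d, U) = d - 6 = -6 + d)
G(u) = 0
O(-3, w)*(G(3) + (-2*3 + 0)) = (-6 - 3)*(0 + (-2*3 + 0)) = -9*(0 + (-6 + 0)) = -9*(0 - 6) = -9*(-6) = 54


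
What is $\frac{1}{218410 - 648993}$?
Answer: $- \frac{1}{430583} \approx -2.3224 \cdot 10^{-6}$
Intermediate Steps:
$\frac{1}{218410 - 648993} = \frac{1}{-430583} = - \frac{1}{430583}$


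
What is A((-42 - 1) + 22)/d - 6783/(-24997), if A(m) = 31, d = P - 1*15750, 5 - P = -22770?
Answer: 6917926/25086275 ≈ 0.27577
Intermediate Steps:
P = 22775 (P = 5 - 1*(-22770) = 5 + 22770 = 22775)
d = 7025 (d = 22775 - 1*15750 = 22775 - 15750 = 7025)
A((-42 - 1) + 22)/d - 6783/(-24997) = 31/7025 - 6783/(-24997) = 31*(1/7025) - 6783*(-1/24997) = 31/7025 + 969/3571 = 6917926/25086275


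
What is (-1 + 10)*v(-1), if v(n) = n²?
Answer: 9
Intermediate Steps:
(-1 + 10)*v(-1) = (-1 + 10)*(-1)² = 9*1 = 9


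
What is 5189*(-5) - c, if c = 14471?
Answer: -40416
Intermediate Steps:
5189*(-5) - c = 5189*(-5) - 1*14471 = -25945 - 14471 = -40416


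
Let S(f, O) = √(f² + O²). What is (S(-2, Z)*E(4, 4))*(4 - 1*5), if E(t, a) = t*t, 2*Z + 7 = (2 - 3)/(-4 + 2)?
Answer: -4*√233 ≈ -61.057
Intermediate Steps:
Z = -13/4 (Z = -7/2 + ((2 - 3)/(-4 + 2))/2 = -7/2 + (-1/(-2))/2 = -7/2 + (-1*(-½))/2 = -7/2 + (½)*(½) = -7/2 + ¼ = -13/4 ≈ -3.2500)
E(t, a) = t²
S(f, O) = √(O² + f²)
(S(-2, Z)*E(4, 4))*(4 - 1*5) = (√((-13/4)² + (-2)²)*4²)*(4 - 1*5) = (√(169/16 + 4)*16)*(4 - 5) = (√(233/16)*16)*(-1) = ((√233/4)*16)*(-1) = (4*√233)*(-1) = -4*√233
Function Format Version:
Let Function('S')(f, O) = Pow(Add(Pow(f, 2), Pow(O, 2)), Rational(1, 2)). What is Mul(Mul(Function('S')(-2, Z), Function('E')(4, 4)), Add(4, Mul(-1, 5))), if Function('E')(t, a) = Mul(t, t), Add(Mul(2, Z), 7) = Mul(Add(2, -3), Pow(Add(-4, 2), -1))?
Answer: Mul(-4, Pow(233, Rational(1, 2))) ≈ -61.057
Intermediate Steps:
Z = Rational(-13, 4) (Z = Add(Rational(-7, 2), Mul(Rational(1, 2), Mul(Add(2, -3), Pow(Add(-4, 2), -1)))) = Add(Rational(-7, 2), Mul(Rational(1, 2), Mul(-1, Pow(-2, -1)))) = Add(Rational(-7, 2), Mul(Rational(1, 2), Mul(-1, Rational(-1, 2)))) = Add(Rational(-7, 2), Mul(Rational(1, 2), Rational(1, 2))) = Add(Rational(-7, 2), Rational(1, 4)) = Rational(-13, 4) ≈ -3.2500)
Function('E')(t, a) = Pow(t, 2)
Function('S')(f, O) = Pow(Add(Pow(O, 2), Pow(f, 2)), Rational(1, 2))
Mul(Mul(Function('S')(-2, Z), Function('E')(4, 4)), Add(4, Mul(-1, 5))) = Mul(Mul(Pow(Add(Pow(Rational(-13, 4), 2), Pow(-2, 2)), Rational(1, 2)), Pow(4, 2)), Add(4, Mul(-1, 5))) = Mul(Mul(Pow(Add(Rational(169, 16), 4), Rational(1, 2)), 16), Add(4, -5)) = Mul(Mul(Pow(Rational(233, 16), Rational(1, 2)), 16), -1) = Mul(Mul(Mul(Rational(1, 4), Pow(233, Rational(1, 2))), 16), -1) = Mul(Mul(4, Pow(233, Rational(1, 2))), -1) = Mul(-4, Pow(233, Rational(1, 2)))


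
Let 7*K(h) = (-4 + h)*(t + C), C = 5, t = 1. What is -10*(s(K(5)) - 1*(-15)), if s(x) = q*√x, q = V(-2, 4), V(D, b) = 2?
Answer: -150 - 20*√42/7 ≈ -168.52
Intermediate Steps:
q = 2
K(h) = -24/7 + 6*h/7 (K(h) = ((-4 + h)*(1 + 5))/7 = ((-4 + h)*6)/7 = (-24 + 6*h)/7 = -24/7 + 6*h/7)
s(x) = 2*√x
-10*(s(K(5)) - 1*(-15)) = -10*(2*√(-24/7 + (6/7)*5) - 1*(-15)) = -10*(2*√(-24/7 + 30/7) + 15) = -10*(2*√(6/7) + 15) = -10*(2*(√42/7) + 15) = -10*(2*√42/7 + 15) = -10*(15 + 2*√42/7) = -150 - 20*√42/7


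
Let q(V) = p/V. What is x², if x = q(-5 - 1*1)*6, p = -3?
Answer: 9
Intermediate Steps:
q(V) = -3/V
x = 3 (x = -3/(-5 - 1*1)*6 = -3/(-5 - 1)*6 = -3/(-6)*6 = -3*(-⅙)*6 = (½)*6 = 3)
x² = 3² = 9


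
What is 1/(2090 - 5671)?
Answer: -1/3581 ≈ -0.00027925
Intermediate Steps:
1/(2090 - 5671) = 1/(-3581) = -1/3581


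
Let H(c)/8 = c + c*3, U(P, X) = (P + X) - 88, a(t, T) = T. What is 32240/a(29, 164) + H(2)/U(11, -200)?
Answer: 2229996/11357 ≈ 196.35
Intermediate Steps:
U(P, X) = -88 + P + X
H(c) = 32*c (H(c) = 8*(c + c*3) = 8*(c + 3*c) = 8*(4*c) = 32*c)
32240/a(29, 164) + H(2)/U(11, -200) = 32240/164 + (32*2)/(-88 + 11 - 200) = 32240*(1/164) + 64/(-277) = 8060/41 + 64*(-1/277) = 8060/41 - 64/277 = 2229996/11357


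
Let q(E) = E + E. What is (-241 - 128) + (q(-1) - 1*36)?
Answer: -407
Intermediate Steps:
q(E) = 2*E
(-241 - 128) + (q(-1) - 1*36) = (-241 - 128) + (2*(-1) - 1*36) = -369 + (-2 - 36) = -369 - 38 = -407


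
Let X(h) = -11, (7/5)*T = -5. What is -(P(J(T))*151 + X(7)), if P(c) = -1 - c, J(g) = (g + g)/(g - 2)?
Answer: 13868/39 ≈ 355.59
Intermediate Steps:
T = -25/7 (T = (5/7)*(-5) = -25/7 ≈ -3.5714)
J(g) = 2*g/(-2 + g) (J(g) = (2*g)/(-2 + g) = 2*g/(-2 + g))
-(P(J(T))*151 + X(7)) = -((-1 - 2*(-25)/(7*(-2 - 25/7)))*151 - 11) = -((-1 - 2*(-25)/(7*(-39/7)))*151 - 11) = -((-1 - 2*(-25)*(-7)/(7*39))*151 - 11) = -((-1 - 1*50/39)*151 - 11) = -((-1 - 50/39)*151 - 11) = -(-89/39*151 - 11) = -(-13439/39 - 11) = -1*(-13868/39) = 13868/39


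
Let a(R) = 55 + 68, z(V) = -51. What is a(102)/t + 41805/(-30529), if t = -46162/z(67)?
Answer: -1738293993/1409279698 ≈ -1.2335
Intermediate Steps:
a(R) = 123
t = 46162/51 (t = -46162/(-51) = -46162*(-1/51) = 46162/51 ≈ 905.14)
a(102)/t + 41805/(-30529) = 123/(46162/51) + 41805/(-30529) = 123*(51/46162) + 41805*(-1/30529) = 6273/46162 - 41805/30529 = -1738293993/1409279698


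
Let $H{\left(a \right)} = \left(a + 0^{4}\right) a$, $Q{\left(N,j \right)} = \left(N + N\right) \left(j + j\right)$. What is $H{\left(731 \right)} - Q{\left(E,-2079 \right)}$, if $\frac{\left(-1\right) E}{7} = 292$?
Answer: $-16463543$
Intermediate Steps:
$E = -2044$ ($E = \left(-7\right) 292 = -2044$)
$Q{\left(N,j \right)} = 4 N j$ ($Q{\left(N,j \right)} = 2 N 2 j = 4 N j$)
$H{\left(a \right)} = a^{2}$ ($H{\left(a \right)} = \left(a + 0\right) a = a a = a^{2}$)
$H{\left(731 \right)} - Q{\left(E,-2079 \right)} = 731^{2} - 4 \left(-2044\right) \left(-2079\right) = 534361 - 16997904 = -16463543$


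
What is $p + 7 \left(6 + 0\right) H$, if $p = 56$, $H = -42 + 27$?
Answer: $-574$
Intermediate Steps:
$H = -15$
$p + 7 \left(6 + 0\right) H = 56 + 7 \left(6 + 0\right) \left(-15\right) = 56 + 7 \cdot 6 \left(-15\right) = 56 + 42 \left(-15\right) = 56 - 630 = -574$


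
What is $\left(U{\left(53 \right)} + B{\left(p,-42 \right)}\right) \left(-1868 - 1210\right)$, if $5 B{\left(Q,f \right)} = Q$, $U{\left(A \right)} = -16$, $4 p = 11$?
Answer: $\frac{475551}{10} \approx 47555.0$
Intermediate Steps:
$p = \frac{11}{4}$ ($p = \frac{1}{4} \cdot 11 = \frac{11}{4} \approx 2.75$)
$B{\left(Q,f \right)} = \frac{Q}{5}$
$\left(U{\left(53 \right)} + B{\left(p,-42 \right)}\right) \left(-1868 - 1210\right) = \left(-16 + \frac{1}{5} \cdot \frac{11}{4}\right) \left(-1868 - 1210\right) = \left(-16 + \frac{11}{20}\right) \left(-3078\right) = \left(- \frac{309}{20}\right) \left(-3078\right) = \frac{475551}{10}$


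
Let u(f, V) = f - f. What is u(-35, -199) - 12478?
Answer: -12478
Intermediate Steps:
u(f, V) = 0
u(-35, -199) - 12478 = 0 - 12478 = -12478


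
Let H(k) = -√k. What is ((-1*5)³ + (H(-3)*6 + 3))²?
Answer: 14776 + 1464*I*√3 ≈ 14776.0 + 2535.7*I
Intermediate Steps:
((-1*5)³ + (H(-3)*6 + 3))² = ((-1*5)³ + (-√(-3)*6 + 3))² = ((-5)³ + (-I*√3*6 + 3))² = (-125 + (-I*√3*6 + 3))² = (-125 + (-6*I*√3 + 3))² = (-125 + (3 - 6*I*√3))² = (-122 - 6*I*√3)²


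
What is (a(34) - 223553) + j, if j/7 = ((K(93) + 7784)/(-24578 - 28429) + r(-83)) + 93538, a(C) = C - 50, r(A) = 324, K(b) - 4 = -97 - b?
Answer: 22976626069/53007 ≈ 4.3346e+5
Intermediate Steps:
K(b) = -93 - b (K(b) = 4 + (-97 - b) = -93 - b)
a(C) = -50 + C
j = 34827348052/53007 (j = 7*((((-93 - 1*93) + 7784)/(-24578 - 28429) + 324) + 93538) = 7*((((-93 - 93) + 7784)/(-53007) + 324) + 93538) = 7*(((-186 + 7784)*(-1/53007) + 324) + 93538) = 7*((7598*(-1/53007) + 324) + 93538) = 7*((-7598/53007 + 324) + 93538) = 7*(17166670/53007 + 93538) = 7*(4975335436/53007) = 34827348052/53007 ≈ 6.5703e+5)
(a(34) - 223553) + j = ((-50 + 34) - 223553) + 34827348052/53007 = (-16 - 223553) + 34827348052/53007 = -223569 + 34827348052/53007 = 22976626069/53007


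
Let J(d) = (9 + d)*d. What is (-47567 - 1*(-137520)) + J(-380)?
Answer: 230933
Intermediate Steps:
J(d) = d*(9 + d)
(-47567 - 1*(-137520)) + J(-380) = (-47567 - 1*(-137520)) - 380*(9 - 380) = (-47567 + 137520) - 380*(-371) = 89953 + 140980 = 230933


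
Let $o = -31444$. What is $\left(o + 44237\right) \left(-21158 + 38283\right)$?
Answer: $219080125$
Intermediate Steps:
$\left(o + 44237\right) \left(-21158 + 38283\right) = \left(-31444 + 44237\right) \left(-21158 + 38283\right) = 12793 \cdot 17125 = 219080125$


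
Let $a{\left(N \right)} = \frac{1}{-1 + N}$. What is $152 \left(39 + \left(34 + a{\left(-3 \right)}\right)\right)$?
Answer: $11058$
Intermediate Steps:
$152 \left(39 + \left(34 + a{\left(-3 \right)}\right)\right) = 152 \left(39 + \left(34 + \frac{1}{-1 - 3}\right)\right) = 152 \left(39 + \left(34 + \frac{1}{-4}\right)\right) = 152 \left(39 + \left(34 - \frac{1}{4}\right)\right) = 152 \left(39 + \frac{135}{4}\right) = 152 \cdot \frac{291}{4} = 11058$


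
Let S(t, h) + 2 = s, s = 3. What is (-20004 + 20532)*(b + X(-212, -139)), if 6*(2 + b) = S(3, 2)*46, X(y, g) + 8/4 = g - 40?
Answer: -92576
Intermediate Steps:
S(t, h) = 1 (S(t, h) = -2 + 3 = 1)
X(y, g) = -42 + g (X(y, g) = -2 + (g - 40) = -2 + (-40 + g) = -42 + g)
b = 17/3 (b = -2 + (1*46)/6 = -2 + (⅙)*46 = -2 + 23/3 = 17/3 ≈ 5.6667)
(-20004 + 20532)*(b + X(-212, -139)) = (-20004 + 20532)*(17/3 + (-42 - 139)) = 528*(17/3 - 181) = 528*(-526/3) = -92576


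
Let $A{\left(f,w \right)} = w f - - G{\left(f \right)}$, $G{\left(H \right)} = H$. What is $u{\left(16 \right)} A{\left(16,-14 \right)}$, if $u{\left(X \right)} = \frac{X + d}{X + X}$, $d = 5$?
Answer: $- \frac{273}{2} \approx -136.5$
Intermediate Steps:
$A{\left(f,w \right)} = f + f w$ ($A{\left(f,w \right)} = w f + \left(f - 0\right) = f w + \left(f + 0\right) = f w + f = f + f w$)
$u{\left(X \right)} = \frac{5 + X}{2 X}$ ($u{\left(X \right)} = \frac{X + 5}{X + X} = \frac{5 + X}{2 X}$)
$u{\left(16 \right)} A{\left(16,-14 \right)} = \frac{5 + 16}{2 \cdot 16} \cdot 16 \left(1 - 14\right) = \frac{1}{2} \cdot \frac{1}{16} \cdot 21 \cdot 16 \left(-13\right) = \frac{21}{32} \left(-208\right) = - \frac{273}{2}$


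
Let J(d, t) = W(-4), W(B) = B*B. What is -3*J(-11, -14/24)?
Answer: -48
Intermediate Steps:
W(B) = B**2
J(d, t) = 16 (J(d, t) = (-4)**2 = 16)
-3*J(-11, -14/24) = -3*16 = -48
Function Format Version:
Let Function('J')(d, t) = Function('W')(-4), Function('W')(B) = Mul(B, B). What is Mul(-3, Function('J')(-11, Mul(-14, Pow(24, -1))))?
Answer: -48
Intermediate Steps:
Function('W')(B) = Pow(B, 2)
Function('J')(d, t) = 16 (Function('J')(d, t) = Pow(-4, 2) = 16)
Mul(-3, Function('J')(-11, Mul(-14, Pow(24, -1)))) = Mul(-3, 16) = -48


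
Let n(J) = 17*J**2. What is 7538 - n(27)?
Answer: -4855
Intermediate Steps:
7538 - n(27) = 7538 - 17*27**2 = 7538 - 17*729 = 7538 - 1*12393 = 7538 - 12393 = -4855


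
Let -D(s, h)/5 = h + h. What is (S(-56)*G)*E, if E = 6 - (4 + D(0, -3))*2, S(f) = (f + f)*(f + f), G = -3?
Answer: 2333184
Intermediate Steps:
S(f) = 4*f**2 (S(f) = (2*f)*(2*f) = 4*f**2)
D(s, h) = -10*h (D(s, h) = -5*(h + h) = -10*h)
E = -62 (E = 6 - (4 - 10*(-3))*2 = 6 - (4 + 30)*2 = 6 - 34*2 = 6 - 1*68 = 6 - 68 = -62)
(S(-56)*G)*E = ((4*(-56)**2)*(-3))*(-62) = ((4*3136)*(-3))*(-62) = (12544*(-3))*(-62) = -37632*(-62) = 2333184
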